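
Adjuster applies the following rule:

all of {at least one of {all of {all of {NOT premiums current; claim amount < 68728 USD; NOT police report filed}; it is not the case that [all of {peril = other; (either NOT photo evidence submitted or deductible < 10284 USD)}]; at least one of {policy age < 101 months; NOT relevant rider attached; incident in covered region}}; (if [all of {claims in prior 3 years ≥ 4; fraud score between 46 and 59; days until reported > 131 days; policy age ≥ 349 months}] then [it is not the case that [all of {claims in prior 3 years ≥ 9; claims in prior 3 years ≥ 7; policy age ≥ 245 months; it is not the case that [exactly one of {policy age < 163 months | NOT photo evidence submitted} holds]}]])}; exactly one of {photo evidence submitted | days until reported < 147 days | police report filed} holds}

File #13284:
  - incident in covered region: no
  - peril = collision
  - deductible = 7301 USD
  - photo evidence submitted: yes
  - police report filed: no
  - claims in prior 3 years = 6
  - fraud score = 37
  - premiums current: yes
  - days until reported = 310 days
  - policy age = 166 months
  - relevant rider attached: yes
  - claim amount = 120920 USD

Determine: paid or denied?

Paid

Atomic conditions:
  NOT premiums current: yes → false
  claim amount < 68728 USD: 120920 < 68728 is false
  NOT police report filed: no → true
  peril = other: collision == other is false
  NOT photo evidence submitted: yes → false
  deductible < 10284 USD: 7301 < 10284 is true
  policy age < 101 months: 166 < 101 is false
  NOT relevant rider attached: yes → false
  incident in covered region: no → false
  claims in prior 3 years ≥ 4: 6 ≥ 4 is true
  fraud score between 46 and 59: 37 in [46, 59] is false
  days until reported > 131 days: 310 > 131 is true
  policy age ≥ 349 months: 166 ≥ 349 is false
  claims in prior 3 years ≥ 9: 6 ≥ 9 is false
  claims in prior 3 years ≥ 7: 6 ≥ 7 is false
  policy age ≥ 245 months: 166 ≥ 245 is false
  policy age < 163 months: 166 < 163 is false
  photo evidence submitted: yes → true
  days until reported < 147 days: 310 < 147 is false
  police report filed: no → false
Combine:
[1.1.1] false AND false AND true = false
[1.1.2.1.2] false OR true = true
[1.1.2.1] false AND true = false
[1.1.2] NOT false = true
[1.1.3] false OR false OR false = false
[1.1] false AND true AND false = false
[1.2.1] true AND false AND true AND false = false
[1.2.2.1.4.1] exactly-one(false, false) = false
[1.2.2.1.4] NOT false = true
[1.2.2.1] false AND false AND false AND true = false
[1.2.2] NOT false = true
[1.2] false → true (antecedent false ⇒ implication holds) = true
[1] false OR true = true
[2] exactly-one(true, false, false) = true
[root] true AND true = true
Overall: true → paid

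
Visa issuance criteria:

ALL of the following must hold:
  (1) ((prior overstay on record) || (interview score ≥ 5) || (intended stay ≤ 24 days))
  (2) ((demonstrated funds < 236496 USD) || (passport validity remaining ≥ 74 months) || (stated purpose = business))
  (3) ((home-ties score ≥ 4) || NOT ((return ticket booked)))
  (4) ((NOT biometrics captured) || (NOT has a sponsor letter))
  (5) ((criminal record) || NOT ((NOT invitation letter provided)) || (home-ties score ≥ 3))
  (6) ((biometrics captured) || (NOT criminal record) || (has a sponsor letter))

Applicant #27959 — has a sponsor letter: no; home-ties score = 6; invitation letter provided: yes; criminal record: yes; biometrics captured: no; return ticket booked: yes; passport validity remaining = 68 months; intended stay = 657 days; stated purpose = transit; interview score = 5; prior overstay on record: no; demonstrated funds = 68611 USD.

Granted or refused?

Atomic conditions:
  prior overstay on record: no → false
  interview score ≥ 5: 5 ≥ 5 is true
  intended stay ≤ 24 days: 657 ≤ 24 is false
  demonstrated funds < 236496 USD: 68611 < 236496 is true
  passport validity remaining ≥ 74 months: 68 ≥ 74 is false
  stated purpose = business: transit == business is false
  home-ties score ≥ 4: 6 ≥ 4 is true
  return ticket booked: yes → true
  NOT biometrics captured: no → true
  NOT has a sponsor letter: no → true
  criminal record: yes → true
  NOT invitation letter provided: yes → false
  home-ties score ≥ 3: 6 ≥ 3 is true
  biometrics captured: no → false
  NOT criminal record: yes → false
  has a sponsor letter: no → false
Combine:
[1] false OR true OR false = true
[2] true OR false OR false = true
[3.2] NOT true = false
[3] true OR false = true
[4] true OR true = true
[5.2] NOT false = true
[5] true OR true OR true = true
[6] false OR false OR false = false
[root] true AND true AND true AND true AND true AND false = false
Overall: false → refused

Refused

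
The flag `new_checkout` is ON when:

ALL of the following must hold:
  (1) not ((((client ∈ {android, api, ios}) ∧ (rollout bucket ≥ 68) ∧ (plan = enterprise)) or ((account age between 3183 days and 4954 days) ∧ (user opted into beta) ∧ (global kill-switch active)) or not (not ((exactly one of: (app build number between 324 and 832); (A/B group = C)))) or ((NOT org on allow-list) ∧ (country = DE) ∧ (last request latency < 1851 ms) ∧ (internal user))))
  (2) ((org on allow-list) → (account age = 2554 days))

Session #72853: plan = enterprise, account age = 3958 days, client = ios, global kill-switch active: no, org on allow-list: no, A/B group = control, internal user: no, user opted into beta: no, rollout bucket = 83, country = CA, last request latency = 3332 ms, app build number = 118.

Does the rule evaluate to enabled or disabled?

Atomic conditions:
  client ∈ {android, api, ios}: ios is in the set → true
  rollout bucket ≥ 68: 83 ≥ 68 is true
  plan = enterprise: enterprise == enterprise is true
  account age between 3183 days and 4954 days: 3958 in [3183, 4954] is true
  user opted into beta: no → false
  global kill-switch active: no → false
  app build number between 324 and 832: 118 in [324, 832] is false
  A/B group = C: control == C is false
  NOT org on allow-list: no → true
  country = DE: CA == DE is false
  last request latency < 1851 ms: 3332 < 1851 is false
  internal user: no → false
  org on allow-list: no → false
  account age = 2554 days: 3958 == 2554 is false
Combine:
[1.1.1] true AND true AND true = true
[1.1.2] true AND false AND false = false
[1.1.3.1.1] exactly-one(false, false) = false
[1.1.3.1] NOT false = true
[1.1.3] NOT true = false
[1.1.4] true AND false AND false AND false = false
[1.1] true OR false OR false OR false = true
[1] NOT true = false
[2] false → false (antecedent false ⇒ implication holds) = true
[root] false AND true = false
Overall: false → disabled

Disabled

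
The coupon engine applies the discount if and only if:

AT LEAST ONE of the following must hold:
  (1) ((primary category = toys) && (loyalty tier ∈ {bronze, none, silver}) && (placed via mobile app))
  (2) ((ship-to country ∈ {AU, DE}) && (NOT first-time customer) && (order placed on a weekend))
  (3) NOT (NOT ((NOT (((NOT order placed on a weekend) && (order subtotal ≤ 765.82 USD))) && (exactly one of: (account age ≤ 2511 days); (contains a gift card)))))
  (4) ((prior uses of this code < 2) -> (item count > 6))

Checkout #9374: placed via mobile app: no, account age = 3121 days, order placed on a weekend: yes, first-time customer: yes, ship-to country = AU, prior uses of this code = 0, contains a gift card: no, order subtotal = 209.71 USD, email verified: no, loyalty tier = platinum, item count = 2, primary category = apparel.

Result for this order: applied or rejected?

Atomic conditions:
  primary category = toys: apparel == toys is false
  loyalty tier ∈ {bronze, none, silver}: platinum is not in the set → false
  placed via mobile app: no → false
  ship-to country ∈ {AU, DE}: AU is in the set → true
  NOT first-time customer: yes → false
  order placed on a weekend: yes → true
  NOT order placed on a weekend: yes → false
  order subtotal ≤ 765.82 USD: 209.71 ≤ 765.82 is true
  account age ≤ 2511 days: 3121 ≤ 2511 is false
  contains a gift card: no → false
  prior uses of this code < 2: 0 < 2 is true
  item count > 6: 2 > 6 is false
Combine:
[1] false AND false AND false = false
[2] true AND false AND true = false
[3.1.1.1.1] false AND true = false
[3.1.1.1] NOT false = true
[3.1.1.2] exactly-one(false, false) = false
[3.1.1] true AND false = false
[3.1] NOT false = true
[3] NOT true = false
[4] true → false = false
[root] false OR false OR false OR false = false
Overall: false → rejected

Rejected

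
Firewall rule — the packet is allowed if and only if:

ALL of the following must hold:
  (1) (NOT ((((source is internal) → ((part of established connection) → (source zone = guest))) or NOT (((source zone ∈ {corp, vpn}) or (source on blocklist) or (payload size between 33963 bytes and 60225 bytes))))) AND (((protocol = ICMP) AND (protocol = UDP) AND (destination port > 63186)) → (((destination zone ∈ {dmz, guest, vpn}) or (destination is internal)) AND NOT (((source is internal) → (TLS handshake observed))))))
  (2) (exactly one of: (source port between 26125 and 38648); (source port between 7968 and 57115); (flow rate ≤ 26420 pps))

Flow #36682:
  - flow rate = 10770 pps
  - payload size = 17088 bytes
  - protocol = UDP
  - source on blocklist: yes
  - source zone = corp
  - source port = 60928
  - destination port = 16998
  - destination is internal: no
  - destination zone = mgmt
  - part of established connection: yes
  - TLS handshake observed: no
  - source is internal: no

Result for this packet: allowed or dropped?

Dropped

Atomic conditions:
  source is internal: no → false
  part of established connection: yes → true
  source zone = guest: corp == guest is false
  source zone ∈ {corp, vpn}: corp is in the set → true
  source on blocklist: yes → true
  payload size between 33963 bytes and 60225 bytes: 17088 in [33963, 60225] is false
  protocol = ICMP: UDP == ICMP is false
  protocol = UDP: UDP == UDP is true
  destination port > 63186: 16998 > 63186 is false
  destination zone ∈ {dmz, guest, vpn}: mgmt is not in the set → false
  destination is internal: no → false
  TLS handshake observed: no → false
  source port between 26125 and 38648: 60928 in [26125, 38648] is false
  source port between 7968 and 57115: 60928 in [7968, 57115] is false
  flow rate ≤ 26420 pps: 10770 ≤ 26420 is true
Combine:
[1.1.1.1.2] true → false = false
[1.1.1.1] false → false (antecedent false ⇒ implication holds) = true
[1.1.1.2.1] true OR true OR false = true
[1.1.1.2] NOT true = false
[1.1.1] true OR false = true
[1.1] NOT true = false
[1.2.1] false AND true AND false = false
[1.2.2.1] false OR false = false
[1.2.2.2.1] false → false (antecedent false ⇒ implication holds) = true
[1.2.2.2] NOT true = false
[1.2.2] false AND false = false
[1.2] false → false (antecedent false ⇒ implication holds) = true
[1] false AND true = false
[2] exactly-one(false, false, true) = true
[root] false AND true = false
Overall: false → dropped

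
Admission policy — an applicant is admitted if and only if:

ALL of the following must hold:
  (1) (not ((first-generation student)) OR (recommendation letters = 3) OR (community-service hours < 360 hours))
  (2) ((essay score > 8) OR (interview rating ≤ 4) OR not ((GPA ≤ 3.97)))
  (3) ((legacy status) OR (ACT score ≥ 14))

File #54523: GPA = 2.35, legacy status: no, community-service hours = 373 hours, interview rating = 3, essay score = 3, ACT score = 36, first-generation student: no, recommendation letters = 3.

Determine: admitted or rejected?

Atomic conditions:
  first-generation student: no → false
  recommendation letters = 3: 3 == 3 is true
  community-service hours < 360 hours: 373 < 360 is false
  essay score > 8: 3 > 8 is false
  interview rating ≤ 4: 3 ≤ 4 is true
  GPA ≤ 3.97: 2.35 ≤ 3.97 is true
  legacy status: no → false
  ACT score ≥ 14: 36 ≥ 14 is true
Combine:
[1.1] NOT false = true
[1] true OR true OR false = true
[2.3] NOT true = false
[2] false OR true OR false = true
[3] false OR true = true
[root] true AND true AND true = true
Overall: true → admitted

Admitted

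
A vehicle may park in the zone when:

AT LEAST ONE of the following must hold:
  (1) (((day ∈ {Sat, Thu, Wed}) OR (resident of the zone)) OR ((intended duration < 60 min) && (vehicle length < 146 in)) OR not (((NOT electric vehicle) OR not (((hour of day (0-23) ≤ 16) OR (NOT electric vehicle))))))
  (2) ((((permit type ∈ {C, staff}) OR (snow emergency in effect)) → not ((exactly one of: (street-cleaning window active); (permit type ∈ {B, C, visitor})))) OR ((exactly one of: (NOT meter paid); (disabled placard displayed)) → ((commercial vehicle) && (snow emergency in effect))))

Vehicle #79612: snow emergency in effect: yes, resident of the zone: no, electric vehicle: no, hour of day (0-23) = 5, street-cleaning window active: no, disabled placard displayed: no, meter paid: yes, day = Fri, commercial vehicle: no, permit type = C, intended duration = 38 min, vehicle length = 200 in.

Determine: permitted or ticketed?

Atomic conditions:
  day ∈ {Sat, Thu, Wed}: Fri is not in the set → false
  resident of the zone: no → false
  intended duration < 60 min: 38 < 60 is true
  vehicle length < 146 in: 200 < 146 is false
  NOT electric vehicle: no → true
  hour of day (0-23) ≤ 16: 5 ≤ 16 is true
  permit type ∈ {C, staff}: C is in the set → true
  snow emergency in effect: yes → true
  street-cleaning window active: no → false
  permit type ∈ {B, C, visitor}: C is in the set → true
  NOT meter paid: yes → false
  disabled placard displayed: no → false
  commercial vehicle: no → false
Combine:
[1.1] false OR false = false
[1.2] true AND false = false
[1.3.1.2.1] true OR true = true
[1.3.1.2] NOT true = false
[1.3.1] true OR false = true
[1.3] NOT true = false
[1] false OR false OR false = false
[2.1.1] true OR true = true
[2.1.2.1] exactly-one(false, true) = true
[2.1.2] NOT true = false
[2.1] true → false = false
[2.2.1] exactly-one(false, false) = false
[2.2.2] false AND true = false
[2.2] false → false (antecedent false ⇒ implication holds) = true
[2] false OR true = true
[root] false OR true = true
Overall: true → permitted

Permitted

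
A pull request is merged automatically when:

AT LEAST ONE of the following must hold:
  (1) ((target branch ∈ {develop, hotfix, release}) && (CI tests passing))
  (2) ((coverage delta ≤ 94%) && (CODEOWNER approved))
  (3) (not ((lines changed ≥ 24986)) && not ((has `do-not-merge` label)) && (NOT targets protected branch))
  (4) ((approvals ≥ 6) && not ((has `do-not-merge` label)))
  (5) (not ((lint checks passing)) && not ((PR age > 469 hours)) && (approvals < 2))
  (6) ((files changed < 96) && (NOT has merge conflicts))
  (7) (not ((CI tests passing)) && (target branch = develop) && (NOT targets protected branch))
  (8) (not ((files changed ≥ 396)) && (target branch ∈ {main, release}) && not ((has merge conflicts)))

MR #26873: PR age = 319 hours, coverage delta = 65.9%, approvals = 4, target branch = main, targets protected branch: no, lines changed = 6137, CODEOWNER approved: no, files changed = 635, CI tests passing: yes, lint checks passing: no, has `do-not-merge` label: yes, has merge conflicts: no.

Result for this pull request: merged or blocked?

Blocked

Atomic conditions:
  target branch ∈ {develop, hotfix, release}: main is not in the set → false
  CI tests passing: yes → true
  coverage delta ≤ 94%: 65.9 ≤ 94 is true
  CODEOWNER approved: no → false
  lines changed ≥ 24986: 6137 ≥ 24986 is false
  has `do-not-merge` label: yes → true
  NOT targets protected branch: no → true
  approvals ≥ 6: 4 ≥ 6 is false
  lint checks passing: no → false
  PR age > 469 hours: 319 > 469 is false
  approvals < 2: 4 < 2 is false
  files changed < 96: 635 < 96 is false
  NOT has merge conflicts: no → true
  target branch = develop: main == develop is false
  files changed ≥ 396: 635 ≥ 396 is true
  target branch ∈ {main, release}: main is in the set → true
  has merge conflicts: no → false
Combine:
[1] false AND true = false
[2] true AND false = false
[3.1] NOT false = true
[3.2] NOT true = false
[3] true AND false AND true = false
[4.2] NOT true = false
[4] false AND false = false
[5.1] NOT false = true
[5.2] NOT false = true
[5] true AND true AND false = false
[6] false AND true = false
[7.1] NOT true = false
[7] false AND false AND true = false
[8.1] NOT true = false
[8.3] NOT false = true
[8] false AND true AND true = false
[root] false OR false OR false OR false OR false OR false OR false OR false = false
Overall: false → blocked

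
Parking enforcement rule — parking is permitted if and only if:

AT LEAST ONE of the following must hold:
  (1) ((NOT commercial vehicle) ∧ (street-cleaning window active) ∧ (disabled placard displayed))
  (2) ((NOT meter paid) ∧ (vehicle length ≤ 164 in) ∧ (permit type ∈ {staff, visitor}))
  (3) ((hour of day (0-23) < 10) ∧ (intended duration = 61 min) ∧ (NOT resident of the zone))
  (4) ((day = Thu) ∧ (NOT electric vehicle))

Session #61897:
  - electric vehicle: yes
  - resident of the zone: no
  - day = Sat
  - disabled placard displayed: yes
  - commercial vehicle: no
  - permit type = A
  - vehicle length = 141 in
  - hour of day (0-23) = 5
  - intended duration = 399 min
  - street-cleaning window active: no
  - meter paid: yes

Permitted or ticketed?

Ticketed

Atomic conditions:
  NOT commercial vehicle: no → true
  street-cleaning window active: no → false
  disabled placard displayed: yes → true
  NOT meter paid: yes → false
  vehicle length ≤ 164 in: 141 ≤ 164 is true
  permit type ∈ {staff, visitor}: A is not in the set → false
  hour of day (0-23) < 10: 5 < 10 is true
  intended duration = 61 min: 399 == 61 is false
  NOT resident of the zone: no → true
  day = Thu: Sat == Thu is false
  NOT electric vehicle: yes → false
Combine:
[1] true AND false AND true = false
[2] false AND true AND false = false
[3] true AND false AND true = false
[4] false AND false = false
[root] false OR false OR false OR false = false
Overall: false → ticketed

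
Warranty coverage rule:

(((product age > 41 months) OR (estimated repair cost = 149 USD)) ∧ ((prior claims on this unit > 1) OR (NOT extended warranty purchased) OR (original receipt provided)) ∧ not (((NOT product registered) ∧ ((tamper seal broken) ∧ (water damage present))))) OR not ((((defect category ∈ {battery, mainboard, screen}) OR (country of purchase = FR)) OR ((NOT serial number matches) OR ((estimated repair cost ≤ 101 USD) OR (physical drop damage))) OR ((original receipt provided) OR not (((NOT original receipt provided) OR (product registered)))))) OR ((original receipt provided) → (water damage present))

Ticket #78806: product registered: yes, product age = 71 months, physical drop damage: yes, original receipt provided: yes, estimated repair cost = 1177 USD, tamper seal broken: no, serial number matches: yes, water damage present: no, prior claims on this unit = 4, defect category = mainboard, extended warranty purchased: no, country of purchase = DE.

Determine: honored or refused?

Atomic conditions:
  product age > 41 months: 71 > 41 is true
  estimated repair cost = 149 USD: 1177 == 149 is false
  prior claims on this unit > 1: 4 > 1 is true
  NOT extended warranty purchased: no → true
  original receipt provided: yes → true
  NOT product registered: yes → false
  tamper seal broken: no → false
  water damage present: no → false
  defect category ∈ {battery, mainboard, screen}: mainboard is in the set → true
  country of purchase = FR: DE == FR is false
  NOT serial number matches: yes → false
  estimated repair cost ≤ 101 USD: 1177 ≤ 101 is false
  physical drop damage: yes → true
  NOT original receipt provided: yes → false
  product registered: yes → true
Combine:
[1.1] true OR false = true
[1.2] true OR true OR true = true
[1.3.1.2] false AND false = false
[1.3.1] false AND false = false
[1.3] NOT false = true
[1] true AND true AND true = true
[2.1.1] true OR false = true
[2.1.2.2] false OR true = true
[2.1.2] false OR true = true
[2.1.3.2.1] false OR true = true
[2.1.3.2] NOT true = false
[2.1.3] true OR false = true
[2.1] true OR true OR true = true
[2] NOT true = false
[3] true → false = false
[root] true OR false OR false = true
Overall: true → honored

Honored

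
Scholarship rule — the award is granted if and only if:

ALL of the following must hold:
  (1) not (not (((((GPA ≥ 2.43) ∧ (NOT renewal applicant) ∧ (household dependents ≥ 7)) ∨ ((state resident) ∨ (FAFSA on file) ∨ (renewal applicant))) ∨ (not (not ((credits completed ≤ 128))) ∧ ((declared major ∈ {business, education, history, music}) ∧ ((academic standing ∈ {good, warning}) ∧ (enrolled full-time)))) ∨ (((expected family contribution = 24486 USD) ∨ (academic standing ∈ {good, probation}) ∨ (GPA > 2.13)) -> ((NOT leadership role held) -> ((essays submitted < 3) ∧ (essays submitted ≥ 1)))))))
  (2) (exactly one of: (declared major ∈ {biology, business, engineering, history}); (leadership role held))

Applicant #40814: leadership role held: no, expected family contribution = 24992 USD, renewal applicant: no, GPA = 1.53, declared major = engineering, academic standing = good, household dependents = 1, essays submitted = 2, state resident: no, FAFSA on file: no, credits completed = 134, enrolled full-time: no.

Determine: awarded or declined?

Atomic conditions:
  GPA ≥ 2.43: 1.53 ≥ 2.43 is false
  NOT renewal applicant: no → true
  household dependents ≥ 7: 1 ≥ 7 is false
  state resident: no → false
  FAFSA on file: no → false
  renewal applicant: no → false
  credits completed ≤ 128: 134 ≤ 128 is false
  declared major ∈ {business, education, history, music}: engineering is not in the set → false
  academic standing ∈ {good, warning}: good is in the set → true
  enrolled full-time: no → false
  expected family contribution = 24486 USD: 24992 == 24486 is false
  academic standing ∈ {good, probation}: good is in the set → true
  GPA > 2.13: 1.53 > 2.13 is false
  NOT leadership role held: no → true
  essays submitted < 3: 2 < 3 is true
  essays submitted ≥ 1: 2 ≥ 1 is true
  declared major ∈ {biology, business, engineering, history}: engineering is in the set → true
  leadership role held: no → false
Combine:
[1.1.1.1.1] false AND true AND false = false
[1.1.1.1.2] false OR false OR false = false
[1.1.1.1] false OR false = false
[1.1.1.2.1.1] NOT false = true
[1.1.1.2.1] NOT true = false
[1.1.1.2.2.2] true AND false = false
[1.1.1.2.2] false AND false = false
[1.1.1.2] false AND false = false
[1.1.1.3.1] false OR true OR false = true
[1.1.1.3.2.2] true AND true = true
[1.1.1.3.2] true → true = true
[1.1.1.3] true → true = true
[1.1.1] false OR false OR true = true
[1.1] NOT true = false
[1] NOT false = true
[2] exactly-one(true, false) = true
[root] true AND true = true
Overall: true → awarded

Awarded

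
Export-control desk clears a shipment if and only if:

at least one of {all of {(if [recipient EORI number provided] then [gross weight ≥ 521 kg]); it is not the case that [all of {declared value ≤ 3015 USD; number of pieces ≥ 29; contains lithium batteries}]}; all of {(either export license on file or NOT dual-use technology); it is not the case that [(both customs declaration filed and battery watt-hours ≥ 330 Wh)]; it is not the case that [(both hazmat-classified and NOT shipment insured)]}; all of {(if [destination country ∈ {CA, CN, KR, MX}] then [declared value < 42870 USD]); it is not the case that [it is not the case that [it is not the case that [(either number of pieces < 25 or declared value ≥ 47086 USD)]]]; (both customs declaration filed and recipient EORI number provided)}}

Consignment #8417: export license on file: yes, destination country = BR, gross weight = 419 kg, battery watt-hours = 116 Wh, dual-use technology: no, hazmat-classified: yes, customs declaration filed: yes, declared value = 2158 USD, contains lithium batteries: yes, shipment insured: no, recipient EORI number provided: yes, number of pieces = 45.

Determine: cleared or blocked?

Cleared

Atomic conditions:
  recipient EORI number provided: yes → true
  gross weight ≥ 521 kg: 419 ≥ 521 is false
  declared value ≤ 3015 USD: 2158 ≤ 3015 is true
  number of pieces ≥ 29: 45 ≥ 29 is true
  contains lithium batteries: yes → true
  export license on file: yes → true
  NOT dual-use technology: no → true
  customs declaration filed: yes → true
  battery watt-hours ≥ 330 Wh: 116 ≥ 330 is false
  hazmat-classified: yes → true
  NOT shipment insured: no → true
  destination country ∈ {CA, CN, KR, MX}: BR is not in the set → false
  declared value < 42870 USD: 2158 < 42870 is true
  number of pieces < 25: 45 < 25 is false
  declared value ≥ 47086 USD: 2158 ≥ 47086 is false
Combine:
[1.1] true → false = false
[1.2.1] true AND true AND true = true
[1.2] NOT true = false
[1] false AND false = false
[2.1] true OR true = true
[2.2.1] true AND false = false
[2.2] NOT false = true
[2.3.1] true AND true = true
[2.3] NOT true = false
[2] true AND true AND false = false
[3.1] false → true (antecedent false ⇒ implication holds) = true
[3.2.1.1.1] false OR false = false
[3.2.1.1] NOT false = true
[3.2.1] NOT true = false
[3.2] NOT false = true
[3.3] true AND true = true
[3] true AND true AND true = true
[root] false OR false OR true = true
Overall: true → cleared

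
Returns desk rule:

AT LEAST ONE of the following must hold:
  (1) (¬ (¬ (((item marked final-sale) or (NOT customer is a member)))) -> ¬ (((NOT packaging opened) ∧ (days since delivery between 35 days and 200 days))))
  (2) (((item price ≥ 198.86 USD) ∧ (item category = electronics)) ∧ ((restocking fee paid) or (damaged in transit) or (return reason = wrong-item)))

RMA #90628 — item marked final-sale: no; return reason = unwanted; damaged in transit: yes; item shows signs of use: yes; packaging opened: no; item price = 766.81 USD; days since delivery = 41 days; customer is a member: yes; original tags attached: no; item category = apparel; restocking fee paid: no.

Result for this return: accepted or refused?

Atomic conditions:
  item marked final-sale: no → false
  NOT customer is a member: yes → false
  NOT packaging opened: no → true
  days since delivery between 35 days and 200 days: 41 in [35, 200] is true
  item price ≥ 198.86 USD: 766.81 ≥ 198.86 is true
  item category = electronics: apparel == electronics is false
  restocking fee paid: no → false
  damaged in transit: yes → true
  return reason = wrong-item: unwanted == wrong-item is false
Combine:
[1.1.1.1] false OR false = false
[1.1.1] NOT false = true
[1.1] NOT true = false
[1.2.1] true AND true = true
[1.2] NOT true = false
[1] false → false (antecedent false ⇒ implication holds) = true
[2.1] true AND false = false
[2.2] false OR true OR false = true
[2] false AND true = false
[root] true OR false = true
Overall: true → accepted

Accepted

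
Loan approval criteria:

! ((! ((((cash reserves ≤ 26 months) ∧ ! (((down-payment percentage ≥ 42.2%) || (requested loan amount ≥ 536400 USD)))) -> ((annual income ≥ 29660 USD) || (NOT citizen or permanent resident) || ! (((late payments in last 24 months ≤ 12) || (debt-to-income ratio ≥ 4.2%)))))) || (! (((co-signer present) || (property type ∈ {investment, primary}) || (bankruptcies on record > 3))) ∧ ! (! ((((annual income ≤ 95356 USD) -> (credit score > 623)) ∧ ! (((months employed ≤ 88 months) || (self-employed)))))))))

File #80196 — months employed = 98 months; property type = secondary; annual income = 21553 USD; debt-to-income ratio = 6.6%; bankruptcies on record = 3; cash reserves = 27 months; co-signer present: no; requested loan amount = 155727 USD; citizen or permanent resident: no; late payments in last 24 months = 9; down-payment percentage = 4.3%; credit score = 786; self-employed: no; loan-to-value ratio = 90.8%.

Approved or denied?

Denied

Atomic conditions:
  cash reserves ≤ 26 months: 27 ≤ 26 is false
  down-payment percentage ≥ 42.2%: 4.3 ≥ 42.2 is false
  requested loan amount ≥ 536400 USD: 155727 ≥ 536400 is false
  annual income ≥ 29660 USD: 21553 ≥ 29660 is false
  NOT citizen or permanent resident: no → true
  late payments in last 24 months ≤ 12: 9 ≤ 12 is true
  debt-to-income ratio ≥ 4.2%: 6.6 ≥ 4.2 is true
  co-signer present: no → false
  property type ∈ {investment, primary}: secondary is not in the set → false
  bankruptcies on record > 3: 3 > 3 is false
  annual income ≤ 95356 USD: 21553 ≤ 95356 is true
  credit score > 623: 786 > 623 is true
  months employed ≤ 88 months: 98 ≤ 88 is false
  self-employed: no → false
Combine:
[1.1.1.1.2.1] false OR false = false
[1.1.1.1.2] NOT false = true
[1.1.1.1] false AND true = false
[1.1.1.2.3.1] true OR true = true
[1.1.1.2.3] NOT true = false
[1.1.1.2] false OR true OR false = true
[1.1.1] false → true (antecedent false ⇒ implication holds) = true
[1.1] NOT true = false
[1.2.1.1] false OR false OR false = false
[1.2.1] NOT false = true
[1.2.2.1.1.1] true → true = true
[1.2.2.1.1.2.1] false OR false = false
[1.2.2.1.1.2] NOT false = true
[1.2.2.1.1] true AND true = true
[1.2.2.1] NOT true = false
[1.2.2] NOT false = true
[1.2] true AND true = true
[1] false OR true = true
[root] NOT true = false
Overall: false → denied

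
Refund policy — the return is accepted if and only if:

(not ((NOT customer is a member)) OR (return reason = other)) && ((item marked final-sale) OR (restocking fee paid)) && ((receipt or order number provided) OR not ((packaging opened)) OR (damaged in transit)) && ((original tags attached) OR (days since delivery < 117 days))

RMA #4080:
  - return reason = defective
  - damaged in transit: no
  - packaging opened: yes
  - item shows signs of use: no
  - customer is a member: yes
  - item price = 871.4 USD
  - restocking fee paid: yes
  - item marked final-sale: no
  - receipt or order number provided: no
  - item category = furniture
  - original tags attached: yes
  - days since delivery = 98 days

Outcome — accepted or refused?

Refused

Atomic conditions:
  NOT customer is a member: yes → false
  return reason = other: defective == other is false
  item marked final-sale: no → false
  restocking fee paid: yes → true
  receipt or order number provided: no → false
  packaging opened: yes → true
  damaged in transit: no → false
  original tags attached: yes → true
  days since delivery < 117 days: 98 < 117 is true
Combine:
[1.1] NOT false = true
[1] true OR false = true
[2] false OR true = true
[3.2] NOT true = false
[3] false OR false OR false = false
[4] true OR true = true
[root] true AND true AND false AND true = false
Overall: false → refused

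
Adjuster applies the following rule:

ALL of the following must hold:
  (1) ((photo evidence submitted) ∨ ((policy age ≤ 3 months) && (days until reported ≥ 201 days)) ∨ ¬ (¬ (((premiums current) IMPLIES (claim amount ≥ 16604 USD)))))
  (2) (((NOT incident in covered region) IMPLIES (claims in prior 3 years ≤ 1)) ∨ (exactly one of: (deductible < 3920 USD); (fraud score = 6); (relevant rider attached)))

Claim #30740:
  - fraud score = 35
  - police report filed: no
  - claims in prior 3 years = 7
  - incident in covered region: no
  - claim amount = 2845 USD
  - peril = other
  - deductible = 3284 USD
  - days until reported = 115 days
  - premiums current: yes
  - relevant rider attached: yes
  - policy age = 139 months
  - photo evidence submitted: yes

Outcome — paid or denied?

Denied

Atomic conditions:
  photo evidence submitted: yes → true
  policy age ≤ 3 months: 139 ≤ 3 is false
  days until reported ≥ 201 days: 115 ≥ 201 is false
  premiums current: yes → true
  claim amount ≥ 16604 USD: 2845 ≥ 16604 is false
  NOT incident in covered region: no → true
  claims in prior 3 years ≤ 1: 7 ≤ 1 is false
  deductible < 3920 USD: 3284 < 3920 is true
  fraud score = 6: 35 == 6 is false
  relevant rider attached: yes → true
Combine:
[1.2] false AND false = false
[1.3.1.1] true → false = false
[1.3.1] NOT false = true
[1.3] NOT true = false
[1] true OR false OR false = true
[2.1] true → false = false
[2.2] exactly-one(true, false, true) = false
[2] false OR false = false
[root] true AND false = false
Overall: false → denied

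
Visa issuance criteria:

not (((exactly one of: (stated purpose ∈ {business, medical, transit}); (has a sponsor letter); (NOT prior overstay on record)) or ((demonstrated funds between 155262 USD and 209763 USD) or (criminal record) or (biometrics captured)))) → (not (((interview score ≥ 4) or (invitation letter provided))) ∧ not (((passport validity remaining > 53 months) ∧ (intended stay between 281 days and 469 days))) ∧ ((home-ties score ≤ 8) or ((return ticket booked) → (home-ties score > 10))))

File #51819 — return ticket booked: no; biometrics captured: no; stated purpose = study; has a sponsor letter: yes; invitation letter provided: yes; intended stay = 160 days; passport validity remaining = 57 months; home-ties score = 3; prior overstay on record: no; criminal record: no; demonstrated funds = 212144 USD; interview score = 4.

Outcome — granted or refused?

Atomic conditions:
  stated purpose ∈ {business, medical, transit}: study is not in the set → false
  has a sponsor letter: yes → true
  NOT prior overstay on record: no → true
  demonstrated funds between 155262 USD and 209763 USD: 212144 in [155262, 209763] is false
  criminal record: no → false
  biometrics captured: no → false
  interview score ≥ 4: 4 ≥ 4 is true
  invitation letter provided: yes → true
  passport validity remaining > 53 months: 57 > 53 is true
  intended stay between 281 days and 469 days: 160 in [281, 469] is false
  home-ties score ≤ 8: 3 ≤ 8 is true
  return ticket booked: no → false
  home-ties score > 10: 3 > 10 is false
Combine:
[1.1.1] exactly-one(false, true, true) = false
[1.1.2] false OR false OR false = false
[1.1] false OR false = false
[1] NOT false = true
[2.1.1] true OR true = true
[2.1] NOT true = false
[2.2.1] true AND false = false
[2.2] NOT false = true
[2.3.2] false → false (antecedent false ⇒ implication holds) = true
[2.3] true OR true = true
[2] false AND true AND true = false
[root] true → false = false
Overall: false → refused

Refused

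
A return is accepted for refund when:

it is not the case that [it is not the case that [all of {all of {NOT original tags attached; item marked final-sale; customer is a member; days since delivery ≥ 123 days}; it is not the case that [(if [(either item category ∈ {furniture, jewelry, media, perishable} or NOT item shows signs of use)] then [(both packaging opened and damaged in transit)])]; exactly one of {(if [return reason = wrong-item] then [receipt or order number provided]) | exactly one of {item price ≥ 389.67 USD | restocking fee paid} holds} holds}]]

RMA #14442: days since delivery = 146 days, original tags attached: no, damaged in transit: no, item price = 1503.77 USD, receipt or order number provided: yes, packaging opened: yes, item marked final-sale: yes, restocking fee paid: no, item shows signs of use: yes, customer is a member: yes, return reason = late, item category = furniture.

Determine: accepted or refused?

Atomic conditions:
  NOT original tags attached: no → true
  item marked final-sale: yes → true
  customer is a member: yes → true
  days since delivery ≥ 123 days: 146 ≥ 123 is true
  item category ∈ {furniture, jewelry, media, perishable}: furniture is in the set → true
  NOT item shows signs of use: yes → false
  packaging opened: yes → true
  damaged in transit: no → false
  return reason = wrong-item: late == wrong-item is false
  receipt or order number provided: yes → true
  item price ≥ 389.67 USD: 1503.77 ≥ 389.67 is true
  restocking fee paid: no → false
Combine:
[1.1.1] true AND true AND true AND true = true
[1.1.2.1.1] true OR false = true
[1.1.2.1.2] true AND false = false
[1.1.2.1] true → false = false
[1.1.2] NOT false = true
[1.1.3.1] false → true (antecedent false ⇒ implication holds) = true
[1.1.3.2] exactly-one(true, false) = true
[1.1.3] exactly-one(true, true) = false
[1.1] true AND true AND false = false
[1] NOT false = true
[root] NOT true = false
Overall: false → refused

Refused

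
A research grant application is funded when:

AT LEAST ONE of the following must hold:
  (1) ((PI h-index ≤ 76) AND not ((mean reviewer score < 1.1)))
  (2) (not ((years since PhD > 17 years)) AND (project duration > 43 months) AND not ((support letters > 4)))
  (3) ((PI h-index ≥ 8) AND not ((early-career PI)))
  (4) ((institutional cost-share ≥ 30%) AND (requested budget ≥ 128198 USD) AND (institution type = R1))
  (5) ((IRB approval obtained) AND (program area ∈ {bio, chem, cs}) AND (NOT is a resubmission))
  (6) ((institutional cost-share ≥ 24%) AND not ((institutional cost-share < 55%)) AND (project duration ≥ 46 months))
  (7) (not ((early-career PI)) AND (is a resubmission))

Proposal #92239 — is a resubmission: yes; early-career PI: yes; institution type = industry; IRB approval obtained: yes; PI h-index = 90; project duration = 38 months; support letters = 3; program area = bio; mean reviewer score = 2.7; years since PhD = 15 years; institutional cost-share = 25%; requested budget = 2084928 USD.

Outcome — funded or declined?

Declined

Atomic conditions:
  PI h-index ≤ 76: 90 ≤ 76 is false
  mean reviewer score < 1.1: 2.7 < 1.1 is false
  years since PhD > 17 years: 15 > 17 is false
  project duration > 43 months: 38 > 43 is false
  support letters > 4: 3 > 4 is false
  PI h-index ≥ 8: 90 ≥ 8 is true
  early-career PI: yes → true
  institutional cost-share ≥ 30%: 25 ≥ 30 is false
  requested budget ≥ 128198 USD: 2084928 ≥ 128198 is true
  institution type = R1: industry == R1 is false
  IRB approval obtained: yes → true
  program area ∈ {bio, chem, cs}: bio is in the set → true
  NOT is a resubmission: yes → false
  institutional cost-share ≥ 24%: 25 ≥ 24 is true
  institutional cost-share < 55%: 25 < 55 is true
  project duration ≥ 46 months: 38 ≥ 46 is false
  is a resubmission: yes → true
Combine:
[1.2] NOT false = true
[1] false AND true = false
[2.1] NOT false = true
[2.3] NOT false = true
[2] true AND false AND true = false
[3.2] NOT true = false
[3] true AND false = false
[4] false AND true AND false = false
[5] true AND true AND false = false
[6.2] NOT true = false
[6] true AND false AND false = false
[7.1] NOT true = false
[7] false AND true = false
[root] false OR false OR false OR false OR false OR false OR false = false
Overall: false → declined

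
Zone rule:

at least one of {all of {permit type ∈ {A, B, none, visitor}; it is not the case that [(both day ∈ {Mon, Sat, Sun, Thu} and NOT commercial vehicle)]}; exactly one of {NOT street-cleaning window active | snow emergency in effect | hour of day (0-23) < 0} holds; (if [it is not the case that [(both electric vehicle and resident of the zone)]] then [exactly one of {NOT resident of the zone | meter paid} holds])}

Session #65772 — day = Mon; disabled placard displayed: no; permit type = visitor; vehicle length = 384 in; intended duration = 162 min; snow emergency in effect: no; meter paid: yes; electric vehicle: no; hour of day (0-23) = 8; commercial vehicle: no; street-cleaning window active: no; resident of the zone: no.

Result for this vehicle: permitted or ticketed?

Permitted

Atomic conditions:
  permit type ∈ {A, B, none, visitor}: visitor is in the set → true
  day ∈ {Mon, Sat, Sun, Thu}: Mon is in the set → true
  NOT commercial vehicle: no → true
  NOT street-cleaning window active: no → true
  snow emergency in effect: no → false
  hour of day (0-23) < 0: 8 < 0 is false
  electric vehicle: no → false
  resident of the zone: no → false
  NOT resident of the zone: no → true
  meter paid: yes → true
Combine:
[1.2.1] true AND true = true
[1.2] NOT true = false
[1] true AND false = false
[2] exactly-one(true, false, false) = true
[3.1.1] false AND false = false
[3.1] NOT false = true
[3.2] exactly-one(true, true) = false
[3] true → false = false
[root] false OR true OR false = true
Overall: true → permitted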